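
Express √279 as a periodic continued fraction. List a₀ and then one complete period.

a₀ = ⌊√279⌋ = 16.
With m₀=0, d₀=1 and mₖ₊₁ = dₖaₖ − mₖ, dₖ₊₁ = (n − mₖ₊₁²)/dₖ, aₖ₊₁ = ⌊(a₀+mₖ₊₁)/dₖ₊₁⌋:
  k=1: m=16, d=23, a=1
  k=2: m=7, d=10, a=2
  k=3: m=13, d=11, a=2
  k=4: m=9, d=18, a=1
  k=5: m=9, d=11, a=2
  k=6: m=13, d=10, a=2
  k=7: m=7, d=23, a=1
  k=8: m=16, d=1, a=32
d=1 and a=2a₀=32 at k=8, so the next step gives (m, d) = (16, 23) again — its k=1 value — and the period has length 8.

[16; 1, 2, 2, 1, 2, 2, 1, 32]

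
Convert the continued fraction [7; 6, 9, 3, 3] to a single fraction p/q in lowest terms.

4069/568

Using pₖ = aₖpₖ₋₁ + pₖ₋₂ and qₖ = aₖqₖ₋₁ + qₖ₋₂:
  k=0: a=7, p=7, q=1
  k=1: a=6, p=43, q=6
  k=2: a=9, p=394, q=55
  k=3: a=3, p=1225, q=171
  k=4: a=3, p=4069, q=568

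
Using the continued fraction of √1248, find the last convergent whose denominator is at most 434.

5617/159

√1248 = [35; 3, 17, 3, 70, …] (period length 4).
Convergents:
  p_0/q_0 = 35/1
  p_1/q_1 = 106/3
  p_2/q_2 = 1837/52
  p_3/q_3 = 5617/159
  p_4/q_4 = 395027/11182
q_3 = 159 ≤ 434 < 11182 = q_4, so the answer is 5617/159.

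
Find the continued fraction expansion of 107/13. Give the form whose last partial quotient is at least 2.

[8; 4, 3]

107 = 8*13 + 3
13 = 4*3 + 1
3 = 3*1 + 0  (stop)
So 107/13 = [8; 4, 3].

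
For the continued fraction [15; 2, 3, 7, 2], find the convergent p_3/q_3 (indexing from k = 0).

Using pₖ = aₖpₖ₋₁ + pₖ₋₂, qₖ = aₖqₖ₋₁ + qₖ₋₂ (with p₋₁=1, p₋₂=0, q₋₁=0, q₋₂=1):
  k=0: a=15, p=15, q=1
  k=1: a=2, p=31, q=2
  k=2: a=3, p=108, q=7
  k=3: a=7, p=787, q=51

787/51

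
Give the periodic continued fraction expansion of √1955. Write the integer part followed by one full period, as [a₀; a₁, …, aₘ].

a₀ = ⌊√1955⌋ = 44.

[44; 4, 1, 1, 1, 4, 88]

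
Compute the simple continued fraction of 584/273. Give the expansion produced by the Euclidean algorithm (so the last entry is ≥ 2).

584 = 2×273 + 38
273 = 7×38 + 7
38 = 5×7 + 3
7 = 2×3 + 1
3 = 3×1 + 0  (stop)
So 584/273 = [2; 7, 5, 2, 3].

[2; 7, 5, 2, 3]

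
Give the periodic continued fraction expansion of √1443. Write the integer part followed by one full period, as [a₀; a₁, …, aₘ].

a₀ = ⌊√1443⌋ = 37.
With m₀=0, d₀=1 and mₖ₊₁ = dₖaₖ − mₖ, dₖ₊₁ = (n − mₖ₊₁²)/dₖ, aₖ₊₁ = ⌊(a₀+mₖ₊₁)/dₖ₊₁⌋:
  k=1: m=37, d=74, a=1
  k=2: m=37, d=1, a=74
d=1 and a=2a₀=74 at k=2, so the next step gives (m, d) = (37, 74) again — its k=1 value — and the period has length 2.

[37; 1, 74]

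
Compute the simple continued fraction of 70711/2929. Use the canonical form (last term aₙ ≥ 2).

70711 = 24·2929 + 415
2929 = 7·415 + 24
415 = 17·24 + 7
24 = 3·7 + 3
7 = 2·3 + 1
3 = 3·1 + 0  (stop)
So 70711/2929 = [24; 7, 17, 3, 2, 3].

[24; 7, 17, 3, 2, 3]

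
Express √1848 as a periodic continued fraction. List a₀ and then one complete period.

[42; 1, 84]

a₀ = ⌊√1848⌋ = 42.
With m₀=0, d₀=1 and mₖ₊₁ = dₖaₖ − mₖ, dₖ₊₁ = (n − mₖ₊₁²)/dₖ, aₖ₊₁ = ⌊(a₀+mₖ₊₁)/dₖ₊₁⌋:
  k=1: m=42, d=84, a=1
  k=2: m=42, d=1, a=84
d=1 and a=2a₀=84 at k=2, so the next step gives (m, d) = (42, 84) again — its k=1 value — and the period has length 2.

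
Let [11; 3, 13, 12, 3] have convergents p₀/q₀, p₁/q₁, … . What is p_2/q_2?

453/40

Using pₖ = aₖpₖ₋₁ + pₖ₋₂, qₖ = aₖqₖ₋₁ + qₖ₋₂ (with p₋₁=1, p₋₂=0, q₋₁=0, q₋₂=1):
  k=0: a=11, p=11, q=1
  k=1: a=3, p=34, q=3
  k=2: a=13, p=453, q=40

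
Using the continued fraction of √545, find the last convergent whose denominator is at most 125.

1961/84

√545 = [23; 2, 1, 8, 1, 2, 46, …] (period length 6).
Convergents:
  p_0/q_0 = 23/1
  p_1/q_1 = 47/2
  p_2/q_2 = 70/3
  p_3/q_3 = 607/26
  p_4/q_4 = 677/29
  p_5/q_5 = 1961/84
  p_6/q_6 = 90883/3893
q_5 = 84 ≤ 125 < 3893 = q_6, so the answer is 1961/84.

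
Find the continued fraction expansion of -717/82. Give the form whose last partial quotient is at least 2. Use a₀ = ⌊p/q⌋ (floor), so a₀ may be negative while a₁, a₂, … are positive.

[-9; 3, 1, 9, 2]

-717 = -9×82 + 21
82 = 3×21 + 19
21 = 1×19 + 2
19 = 9×2 + 1
2 = 2×1 + 0  (stop)
So -717/82 = [-9; 3, 1, 9, 2].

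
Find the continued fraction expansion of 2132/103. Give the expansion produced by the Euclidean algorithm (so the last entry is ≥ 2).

2132 = 20·103 + 72
103 = 1·72 + 31
72 = 2·31 + 10
31 = 3·10 + 1
10 = 10·1 + 0  (stop)
So 2132/103 = [20; 1, 2, 3, 10].

[20; 1, 2, 3, 10]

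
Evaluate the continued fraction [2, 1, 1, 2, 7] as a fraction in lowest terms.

Fold from the inside: start with 7/1.
  2 + 1/7 = 15/7
  1 + 7/15 = 22/15
  1 + 15/22 = 37/22
  2 + 22/37 = 96/37

96/37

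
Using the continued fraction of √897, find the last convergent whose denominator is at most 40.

599/20

√897 = [29; 1, 18, 1, 58, …] (period length 4).
Convergents:
  p_0/q_0 = 29/1
  p_1/q_1 = 30/1
  p_2/q_2 = 569/19
  p_3/q_3 = 599/20
  p_4/q_4 = 35311/1179
q_3 = 20 ≤ 40 < 1179 = q_4, so the answer is 599/20.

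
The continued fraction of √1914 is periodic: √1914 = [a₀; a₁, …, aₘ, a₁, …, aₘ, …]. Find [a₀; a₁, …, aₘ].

[43; 1, 2, 1, 86]

a₀ = ⌊√1914⌋ = 43.
With m₀=0, d₀=1 and mₖ₊₁ = dₖaₖ − mₖ, dₖ₊₁ = (n − mₖ₊₁²)/dₖ, aₖ₊₁ = ⌊(a₀+mₖ₊₁)/dₖ₊₁⌋:
  k=1: m=43, d=65, a=1
  k=2: m=22, d=22, a=2
  k=3: m=22, d=65, a=1
  k=4: m=43, d=1, a=86
d=1 and a=2a₀=86 at k=4, so the next step gives (m, d) = (43, 65) again — its k=1 value — and the period has length 4.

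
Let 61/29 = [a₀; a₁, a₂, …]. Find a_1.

9

61 = 2·29 + 3   →  a_0 = 2
29 = 9·3 + 2   →  a_1 = 9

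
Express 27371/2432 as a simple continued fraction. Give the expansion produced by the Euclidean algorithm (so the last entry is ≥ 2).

27371 = 11×2432 + 619
2432 = 3×619 + 575
619 = 1×575 + 44
575 = 13×44 + 3
44 = 14×3 + 2
3 = 1×2 + 1
2 = 2×1 + 0  (stop)
So 27371/2432 = [11; 3, 1, 13, 14, 1, 2].

[11; 3, 1, 13, 14, 1, 2]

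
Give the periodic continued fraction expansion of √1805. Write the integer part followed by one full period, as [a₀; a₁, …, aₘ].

a₀ = ⌊√1805⌋ = 42.
With m₀=0, d₀=1 and mₖ₊₁ = dₖaₖ − mₖ, dₖ₊₁ = (n − mₖ₊₁²)/dₖ, aₖ₊₁ = ⌊(a₀+mₖ₊₁)/dₖ₊₁⌋:
  k=1: m=42, d=41, a=2
  k=2: m=40, d=5, a=16
  k=3: m=40, d=41, a=2
  k=4: m=42, d=1, a=84
d=1 and a=2a₀=84 at k=4, so the next step gives (m, d) = (42, 41) again — its k=1 value — and the period has length 4.

[42; 2, 16, 2, 84]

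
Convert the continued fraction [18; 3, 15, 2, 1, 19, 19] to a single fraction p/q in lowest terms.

Fold from the inside: start with 19/1.
  19 + 1/19 = 362/19
  1 + 19/362 = 381/362
  2 + 362/381 = 1124/381
  15 + 381/1124 = 17241/1124
  3 + 1124/17241 = 52847/17241
  18 + 17241/52847 = 968487/52847

968487/52847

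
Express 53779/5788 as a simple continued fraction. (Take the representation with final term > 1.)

[9; 3, 2, 3, 8, 3, 9]

53779 = 9·5788 + 1687
5788 = 3·1687 + 727
1687 = 2·727 + 233
727 = 3·233 + 28
233 = 8·28 + 9
28 = 3·9 + 1
9 = 9·1 + 0  (stop)
So 53779/5788 = [9; 3, 2, 3, 8, 3, 9].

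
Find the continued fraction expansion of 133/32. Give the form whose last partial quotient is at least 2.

[4; 6, 2, 2]

133 = 4·32 + 5
32 = 6·5 + 2
5 = 2·2 + 1
2 = 2·1 + 0  (stop)
So 133/32 = [4; 6, 2, 2].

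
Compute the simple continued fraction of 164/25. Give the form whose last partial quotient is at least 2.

164 = 6*25 + 14
25 = 1*14 + 11
14 = 1*11 + 3
11 = 3*3 + 2
3 = 1*2 + 1
2 = 2*1 + 0  (stop)
So 164/25 = [6; 1, 1, 3, 1, 2].

[6; 1, 1, 3, 1, 2]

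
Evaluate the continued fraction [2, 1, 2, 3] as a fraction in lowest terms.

27/10

Fold from the inside: start with 3/1.
  2 + 1/3 = 7/3
  1 + 3/7 = 10/7
  2 + 7/10 = 27/10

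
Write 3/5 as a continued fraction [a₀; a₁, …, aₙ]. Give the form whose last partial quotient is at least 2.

[0; 1, 1, 2]

3 = 0×5 + 3
5 = 1×3 + 2
3 = 1×2 + 1
2 = 2×1 + 0  (stop)
So 3/5 = [0; 1, 1, 2].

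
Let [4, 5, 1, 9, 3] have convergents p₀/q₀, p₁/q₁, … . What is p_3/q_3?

246/59

Using pₖ = aₖpₖ₋₁ + pₖ₋₂, qₖ = aₖqₖ₋₁ + qₖ₋₂ (with p₋₁=1, p₋₂=0, q₋₁=0, q₋₂=1):
  k=0: a=4, p=4, q=1
  k=1: a=5, p=21, q=5
  k=2: a=1, p=25, q=6
  k=3: a=9, p=246, q=59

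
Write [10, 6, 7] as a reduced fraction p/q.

Using pₖ = aₖpₖ₋₁ + pₖ₋₂ and qₖ = aₖqₖ₋₁ + qₖ₋₂:
  k=0: a=10, p=10, q=1
  k=1: a=6, p=61, q=6
  k=2: a=7, p=437, q=43

437/43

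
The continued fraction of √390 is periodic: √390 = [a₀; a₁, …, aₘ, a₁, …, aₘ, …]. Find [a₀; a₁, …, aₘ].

[19; 1, 2, 1, 38]

a₀ = ⌊√390⌋ = 19.
With m₀=0, d₀=1 and mₖ₊₁ = dₖaₖ − mₖ, dₖ₊₁ = (n − mₖ₊₁²)/dₖ, aₖ₊₁ = ⌊(a₀+mₖ₊₁)/dₖ₊₁⌋:
  k=1: m=19, d=29, a=1
  k=2: m=10, d=10, a=2
  k=3: m=10, d=29, a=1
  k=4: m=19, d=1, a=38
d=1 and a=2a₀=38 at k=4, so the next step gives (m, d) = (19, 29) again — its k=1 value — and the period has length 4.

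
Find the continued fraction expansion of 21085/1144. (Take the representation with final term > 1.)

21085 = 18·1144 + 493
1144 = 2·493 + 158
493 = 3·158 + 19
158 = 8·19 + 6
19 = 3·6 + 1
6 = 6·1 + 0  (stop)
So 21085/1144 = [18; 2, 3, 8, 3, 6].

[18; 2, 3, 8, 3, 6]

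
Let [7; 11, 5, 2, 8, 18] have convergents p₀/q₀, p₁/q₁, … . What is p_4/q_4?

Using pₖ = aₖpₖ₋₁ + pₖ₋₂, qₖ = aₖqₖ₋₁ + qₖ₋₂ (with p₋₁=1, p₋₂=0, q₋₁=0, q₋₂=1):
  k=0: a=7, p=7, q=1
  k=1: a=11, p=78, q=11
  k=2: a=5, p=397, q=56
  k=3: a=2, p=872, q=123
  k=4: a=8, p=7373, q=1040

7373/1040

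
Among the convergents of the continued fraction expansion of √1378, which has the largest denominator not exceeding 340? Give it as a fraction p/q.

√1378 = [37; 8, 4, 4, 8, 74, …] (period length 5).
Convergents:
  p_0/q_0 = 37/1
  p_1/q_1 = 297/8
  p_2/q_2 = 1225/33
  p_3/q_3 = 5197/140
  p_4/q_4 = 42801/1153
q_3 = 140 ≤ 340 < 1153 = q_4, so the answer is 5197/140.

5197/140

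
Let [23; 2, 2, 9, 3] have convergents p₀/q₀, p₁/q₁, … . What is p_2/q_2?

117/5

Using pₖ = aₖpₖ₋₁ + pₖ₋₂, qₖ = aₖqₖ₋₁ + qₖ₋₂ (with p₋₁=1, p₋₂=0, q₋₁=0, q₋₂=1):
  k=0: a=23, p=23, q=1
  k=1: a=2, p=47, q=2
  k=2: a=2, p=117, q=5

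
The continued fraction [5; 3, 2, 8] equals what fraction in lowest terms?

312/59

Fold from the inside: start with 8/1.
  2 + 1/8 = 17/8
  3 + 8/17 = 59/17
  5 + 17/59 = 312/59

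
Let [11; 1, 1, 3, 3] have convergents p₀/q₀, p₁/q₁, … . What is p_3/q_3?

Using pₖ = aₖpₖ₋₁ + pₖ₋₂, qₖ = aₖqₖ₋₁ + qₖ₋₂ (with p₋₁=1, p₋₂=0, q₋₁=0, q₋₂=1):
  k=0: a=11, p=11, q=1
  k=1: a=1, p=12, q=1
  k=2: a=1, p=23, q=2
  k=3: a=3, p=81, q=7

81/7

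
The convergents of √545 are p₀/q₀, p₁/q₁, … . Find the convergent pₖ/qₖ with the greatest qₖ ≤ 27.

607/26

√545 = [23; 2, 1, 8, 1, 2, 46, …] (period length 6).
Convergents:
  p_0/q_0 = 23/1
  p_1/q_1 = 47/2
  p_2/q_2 = 70/3
  p_3/q_3 = 607/26
  p_4/q_4 = 677/29
q_3 = 26 ≤ 27 < 29 = q_4, so the answer is 607/26.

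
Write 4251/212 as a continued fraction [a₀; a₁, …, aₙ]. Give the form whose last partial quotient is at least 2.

[20; 19, 3, 1, 2]

4251 = 20·212 + 11
212 = 19·11 + 3
11 = 3·3 + 2
3 = 1·2 + 1
2 = 2·1 + 0  (stop)
So 4251/212 = [20; 19, 3, 1, 2].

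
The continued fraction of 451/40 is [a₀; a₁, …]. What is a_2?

451 = 11·40 + 11   →  a_0 = 11
40 = 3·11 + 7   →  a_1 = 3
11 = 1·7 + 4   →  a_2 = 1

1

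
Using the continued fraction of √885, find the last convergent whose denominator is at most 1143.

28321/952

√885 = [29; 1, 2, 1, 58, …] (period length 4).
Convergents:
  p_0/q_0 = 29/1
  p_1/q_1 = 30/1
  p_2/q_2 = 89/3
  p_3/q_3 = 119/4
  p_4/q_4 = 6991/235
  p_5/q_5 = 7110/239
  p_6/q_6 = 21211/713
  p_7/q_7 = 28321/952
  p_8/q_8 = 1663829/55929
q_7 = 952 ≤ 1143 < 55929 = q_8, so the answer is 28321/952.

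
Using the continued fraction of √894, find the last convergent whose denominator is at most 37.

√894 = [29; 1, 8, 1, 58, …] (period length 4).
Convergents:
  p_0/q_0 = 29/1
  p_1/q_1 = 30/1
  p_2/q_2 = 269/9
  p_3/q_3 = 299/10
  p_4/q_4 = 17611/589
q_3 = 10 ≤ 37 < 589 = q_4, so the answer is 299/10.

299/10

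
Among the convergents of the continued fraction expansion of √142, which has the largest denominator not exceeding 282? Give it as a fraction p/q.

3277/275

√142 = [11; 1, 10, 1, 22, …] (period length 4).
Convergents:
  p_0/q_0 = 11/1
  p_1/q_1 = 12/1
  p_2/q_2 = 131/11
  p_3/q_3 = 143/12
  p_4/q_4 = 3277/275
  p_5/q_5 = 3420/287
q_4 = 275 ≤ 282 < 287 = q_5, so the answer is 3277/275.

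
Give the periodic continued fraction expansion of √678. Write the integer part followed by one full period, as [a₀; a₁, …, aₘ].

a₀ = ⌊√678⌋ = 26.
With m₀=0, d₀=1 and mₖ₊₁ = dₖaₖ − mₖ, dₖ₊₁ = (n − mₖ₊₁²)/dₖ, aₖ₊₁ = ⌊(a₀+mₖ₊₁)/dₖ₊₁⌋:
  k=1: m=26, d=2, a=26
  k=2: m=26, d=1, a=52
d=1 and a=2a₀=52 at k=2, so the next step gives (m, d) = (26, 2) again — its k=1 value — and the period has length 2.

[26; 26, 52]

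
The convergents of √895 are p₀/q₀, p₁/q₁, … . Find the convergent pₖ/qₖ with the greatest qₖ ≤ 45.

√895 = [29; 1, 10, 1, 58, …] (period length 4).
Convergents:
  p_0/q_0 = 29/1
  p_1/q_1 = 30/1
  p_2/q_2 = 329/11
  p_3/q_3 = 359/12
  p_4/q_4 = 21151/707
q_3 = 12 ≤ 45 < 707 = q_4, so the answer is 359/12.

359/12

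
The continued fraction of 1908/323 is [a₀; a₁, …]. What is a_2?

1908 = 5·323 + 293   →  a_0 = 5
323 = 1·293 + 30   →  a_1 = 1
293 = 9·30 + 23   →  a_2 = 9

9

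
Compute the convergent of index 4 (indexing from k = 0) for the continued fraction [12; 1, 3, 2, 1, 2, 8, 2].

166/13

Using pₖ = aₖpₖ₋₁ + pₖ₋₂, qₖ = aₖqₖ₋₁ + qₖ₋₂ (with p₋₁=1, p₋₂=0, q₋₁=0, q₋₂=1):
  k=0: a=12, p=12, q=1
  k=1: a=1, p=13, q=1
  k=2: a=3, p=51, q=4
  k=3: a=2, p=115, q=9
  k=4: a=1, p=166, q=13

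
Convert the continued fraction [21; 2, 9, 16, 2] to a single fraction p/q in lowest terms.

13550/631

Fold from the inside: start with 2/1.
  16 + 1/2 = 33/2
  9 + 2/33 = 299/33
  2 + 33/299 = 631/299
  21 + 299/631 = 13550/631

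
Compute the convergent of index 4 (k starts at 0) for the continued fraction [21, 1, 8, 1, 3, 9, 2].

854/39

Using pₖ = aₖpₖ₋₁ + pₖ₋₂, qₖ = aₖqₖ₋₁ + qₖ₋₂ (with p₋₁=1, p₋₂=0, q₋₁=0, q₋₂=1):
  k=0: a=21, p=21, q=1
  k=1: a=1, p=22, q=1
  k=2: a=8, p=197, q=9
  k=3: a=1, p=219, q=10
  k=4: a=3, p=854, q=39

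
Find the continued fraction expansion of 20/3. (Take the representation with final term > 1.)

20 = 6*3 + 2
3 = 1*2 + 1
2 = 2*1 + 0  (stop)
So 20/3 = [6; 1, 2].

[6; 1, 2]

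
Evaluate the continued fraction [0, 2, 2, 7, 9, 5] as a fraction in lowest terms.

Fold from the inside: start with 5/1.
  9 + 1/5 = 46/5
  7 + 5/46 = 327/46
  2 + 46/327 = 700/327
  2 + 327/700 = 1727/700
  0 + 700/1727 = 700/1727

700/1727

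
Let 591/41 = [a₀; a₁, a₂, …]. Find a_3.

591 = 14·41 + 17   →  a_0 = 14
41 = 2·17 + 7   →  a_1 = 2
17 = 2·7 + 3   →  a_2 = 2
7 = 2·3 + 1   →  a_3 = 2

2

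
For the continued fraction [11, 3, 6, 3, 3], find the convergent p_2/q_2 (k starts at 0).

215/19

Using pₖ = aₖpₖ₋₁ + pₖ₋₂, qₖ = aₖqₖ₋₁ + qₖ₋₂ (with p₋₁=1, p₋₂=0, q₋₁=0, q₋₂=1):
  k=0: a=11, p=11, q=1
  k=1: a=3, p=34, q=3
  k=2: a=6, p=215, q=19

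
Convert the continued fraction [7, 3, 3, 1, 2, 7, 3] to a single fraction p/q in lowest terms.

6071/831

Fold from the inside: start with 3/1.
  7 + 1/3 = 22/3
  2 + 3/22 = 47/22
  1 + 22/47 = 69/47
  3 + 47/69 = 254/69
  3 + 69/254 = 831/254
  7 + 254/831 = 6071/831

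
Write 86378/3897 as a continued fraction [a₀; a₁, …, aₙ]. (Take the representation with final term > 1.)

86378 = 22*3897 + 644
3897 = 6*644 + 33
644 = 19*33 + 17
33 = 1*17 + 16
17 = 1*16 + 1
16 = 16*1 + 0  (stop)
So 86378/3897 = [22; 6, 19, 1, 1, 16].

[22; 6, 19, 1, 1, 16]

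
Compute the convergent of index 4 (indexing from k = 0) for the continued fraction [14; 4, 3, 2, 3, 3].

Using pₖ = aₖpₖ₋₁ + pₖ₋₂, qₖ = aₖqₖ₋₁ + qₖ₋₂ (with p₋₁=1, p₋₂=0, q₋₁=0, q₋₂=1):
  k=0: a=14, p=14, q=1
  k=1: a=4, p=57, q=4
  k=2: a=3, p=185, q=13
  k=3: a=2, p=427, q=30
  k=4: a=3, p=1466, q=103

1466/103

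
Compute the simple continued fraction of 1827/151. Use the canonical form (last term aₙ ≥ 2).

1827 = 12×151 + 15
151 = 10×15 + 1
15 = 15×1 + 0  (stop)
So 1827/151 = [12; 10, 15].

[12; 10, 15]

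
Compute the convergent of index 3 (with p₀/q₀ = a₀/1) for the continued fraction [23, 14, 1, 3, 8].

1361/59

Using pₖ = aₖpₖ₋₁ + pₖ₋₂, qₖ = aₖqₖ₋₁ + qₖ₋₂ (with p₋₁=1, p₋₂=0, q₋₁=0, q₋₂=1):
  k=0: a=23, p=23, q=1
  k=1: a=14, p=323, q=14
  k=2: a=1, p=346, q=15
  k=3: a=3, p=1361, q=59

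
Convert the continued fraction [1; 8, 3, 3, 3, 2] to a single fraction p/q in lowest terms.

Fold from the inside: start with 2/1.
  3 + 1/2 = 7/2
  3 + 2/7 = 23/7
  3 + 7/23 = 76/23
  8 + 23/76 = 631/76
  1 + 76/631 = 707/631

707/631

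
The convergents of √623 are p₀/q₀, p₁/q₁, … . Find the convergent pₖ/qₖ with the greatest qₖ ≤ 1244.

√623 = [24; 1, 23, 1, 48, …] (period length 4).
Convergents:
  p_0/q_0 = 24/1
  p_1/q_1 = 25/1
  p_2/q_2 = 599/24
  p_3/q_3 = 624/25
  p_4/q_4 = 30551/1224
  p_5/q_5 = 31175/1249
q_4 = 1224 ≤ 1244 < 1249 = q_5, so the answer is 30551/1224.

30551/1224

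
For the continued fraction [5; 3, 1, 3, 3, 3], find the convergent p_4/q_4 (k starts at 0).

Using pₖ = aₖpₖ₋₁ + pₖ₋₂, qₖ = aₖqₖ₋₁ + qₖ₋₂ (with p₋₁=1, p₋₂=0, q₋₁=0, q₋₂=1):
  k=0: a=5, p=5, q=1
  k=1: a=3, p=16, q=3
  k=2: a=1, p=21, q=4
  k=3: a=3, p=79, q=15
  k=4: a=3, p=258, q=49

258/49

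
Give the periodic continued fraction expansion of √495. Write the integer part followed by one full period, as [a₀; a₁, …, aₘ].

a₀ = ⌊√495⌋ = 22.

[22; 4, 44]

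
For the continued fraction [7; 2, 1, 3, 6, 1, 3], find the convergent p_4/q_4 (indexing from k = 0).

508/69

Using pₖ = aₖpₖ₋₁ + pₖ₋₂, qₖ = aₖqₖ₋₁ + qₖ₋₂ (with p₋₁=1, p₋₂=0, q₋₁=0, q₋₂=1):
  k=0: a=7, p=7, q=1
  k=1: a=2, p=15, q=2
  k=2: a=1, p=22, q=3
  k=3: a=3, p=81, q=11
  k=4: a=6, p=508, q=69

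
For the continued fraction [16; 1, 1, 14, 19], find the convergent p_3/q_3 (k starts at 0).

Using pₖ = aₖpₖ₋₁ + pₖ₋₂, qₖ = aₖqₖ₋₁ + qₖ₋₂ (with p₋₁=1, p₋₂=0, q₋₁=0, q₋₂=1):
  k=0: a=16, p=16, q=1
  k=1: a=1, p=17, q=1
  k=2: a=1, p=33, q=2
  k=3: a=14, p=479, q=29

479/29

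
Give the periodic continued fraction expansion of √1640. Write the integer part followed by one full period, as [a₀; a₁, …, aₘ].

[40; 2, 80]

a₀ = ⌊√1640⌋ = 40.
With m₀=0, d₀=1 and mₖ₊₁ = dₖaₖ − mₖ, dₖ₊₁ = (n − mₖ₊₁²)/dₖ, aₖ₊₁ = ⌊(a₀+mₖ₊₁)/dₖ₊₁⌋:
  k=1: m=40, d=40, a=2
  k=2: m=40, d=1, a=80
d=1 and a=2a₀=80 at k=2, so the next step gives (m, d) = (40, 40) again — its k=1 value — and the period has length 2.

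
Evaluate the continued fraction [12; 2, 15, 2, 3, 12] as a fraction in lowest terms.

Using pₖ = aₖpₖ₋₁ + pₖ₋₂ and qₖ = aₖqₖ₋₁ + qₖ₋₂:
  k=0: a=12, p=12, q=1
  k=1: a=2, p=25, q=2
  k=2: a=15, p=387, q=31
  k=3: a=2, p=799, q=64
  k=4: a=3, p=2784, q=223
  k=5: a=12, p=34207, q=2740

34207/2740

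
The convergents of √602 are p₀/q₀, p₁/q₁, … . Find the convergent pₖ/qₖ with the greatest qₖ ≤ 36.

√602 = [24; 1, 1, 6, 1, 1, 48, …] (period length 6).
Convergents:
  p_0/q_0 = 24/1
  p_1/q_1 = 25/1
  p_2/q_2 = 49/2
  p_3/q_3 = 319/13
  p_4/q_4 = 368/15
  p_5/q_5 = 687/28
  p_6/q_6 = 33344/1359
q_5 = 28 ≤ 36 < 1359 = q_6, so the answer is 687/28.

687/28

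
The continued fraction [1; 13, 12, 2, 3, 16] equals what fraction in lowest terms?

19952/18535

Using pₖ = aₖpₖ₋₁ + pₖ₋₂ and qₖ = aₖqₖ₋₁ + qₖ₋₂:
  k=0: a=1, p=1, q=1
  k=1: a=13, p=14, q=13
  k=2: a=12, p=169, q=157
  k=3: a=2, p=352, q=327
  k=4: a=3, p=1225, q=1138
  k=5: a=16, p=19952, q=18535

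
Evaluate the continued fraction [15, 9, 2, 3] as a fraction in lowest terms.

Using pₖ = aₖpₖ₋₁ + pₖ₋₂ and qₖ = aₖqₖ₋₁ + qₖ₋₂:
  k=0: a=15, p=15, q=1
  k=1: a=9, p=136, q=9
  k=2: a=2, p=287, q=19
  k=3: a=3, p=997, q=66

997/66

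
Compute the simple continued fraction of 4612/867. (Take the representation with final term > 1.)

4612 = 5×867 + 277
867 = 3×277 + 36
277 = 7×36 + 25
36 = 1×25 + 11
25 = 2×11 + 3
11 = 3×3 + 2
3 = 1×2 + 1
2 = 2×1 + 0  (stop)
So 4612/867 = [5; 3, 7, 1, 2, 3, 1, 2].

[5; 3, 7, 1, 2, 3, 1, 2]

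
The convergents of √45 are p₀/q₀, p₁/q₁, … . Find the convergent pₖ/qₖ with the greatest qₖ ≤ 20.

114/17

√45 = [6; 1, 2, 2, 2, 1, 12, …] (period length 6).
Convergents:
  p_0/q_0 = 6/1
  p_1/q_1 = 7/1
  p_2/q_2 = 20/3
  p_3/q_3 = 47/7
  p_4/q_4 = 114/17
  p_5/q_5 = 161/24
q_4 = 17 ≤ 20 < 24 = q_5, so the answer is 114/17.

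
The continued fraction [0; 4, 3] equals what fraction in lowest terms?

Using pₖ = aₖpₖ₋₁ + pₖ₋₂ and qₖ = aₖqₖ₋₁ + qₖ₋₂:
  k=0: a=0, p=0, q=1
  k=1: a=4, p=1, q=4
  k=2: a=3, p=3, q=13

3/13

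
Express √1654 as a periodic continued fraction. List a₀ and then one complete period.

[40; 1, 2, 40, 2, 1, 80]

a₀ = ⌊√1654⌋ = 40.
With m₀=0, d₀=1 and mₖ₊₁ = dₖaₖ − mₖ, dₖ₊₁ = (n − mₖ₊₁²)/dₖ, aₖ₊₁ = ⌊(a₀+mₖ₊₁)/dₖ₊₁⌋:
  k=1: m=40, d=54, a=1
  k=2: m=14, d=27, a=2
  k=3: m=40, d=2, a=40
  k=4: m=40, d=27, a=2
  k=5: m=14, d=54, a=1
  k=6: m=40, d=1, a=80
d=1 and a=2a₀=80 at k=6, so the next step gives (m, d) = (40, 54) again — its k=1 value — and the period has length 6.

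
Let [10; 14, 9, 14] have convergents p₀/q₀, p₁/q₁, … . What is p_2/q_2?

1279/127

Using pₖ = aₖpₖ₋₁ + pₖ₋₂, qₖ = aₖqₖ₋₁ + qₖ₋₂ (with p₋₁=1, p₋₂=0, q₋₁=0, q₋₂=1):
  k=0: a=10, p=10, q=1
  k=1: a=14, p=141, q=14
  k=2: a=9, p=1279, q=127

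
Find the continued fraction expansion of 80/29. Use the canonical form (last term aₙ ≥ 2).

80 = 2×29 + 22
29 = 1×22 + 7
22 = 3×7 + 1
7 = 7×1 + 0  (stop)
So 80/29 = [2; 1, 3, 7].

[2; 1, 3, 7]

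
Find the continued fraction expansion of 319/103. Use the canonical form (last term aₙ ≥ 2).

[3; 10, 3, 3]

319 = 3×103 + 10
103 = 10×10 + 3
10 = 3×3 + 1
3 = 3×1 + 0  (stop)
So 319/103 = [3; 10, 3, 3].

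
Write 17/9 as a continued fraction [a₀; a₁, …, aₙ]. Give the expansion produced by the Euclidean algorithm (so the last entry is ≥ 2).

17 = 1·9 + 8
9 = 1·8 + 1
8 = 8·1 + 0  (stop)
So 17/9 = [1; 1, 8].

[1; 1, 8]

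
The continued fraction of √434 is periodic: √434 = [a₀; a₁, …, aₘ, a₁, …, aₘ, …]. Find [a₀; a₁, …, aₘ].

[20; 1, 4, 1, 40]

a₀ = ⌊√434⌋ = 20.
With m₀=0, d₀=1 and mₖ₊₁ = dₖaₖ − mₖ, dₖ₊₁ = (n − mₖ₊₁²)/dₖ, aₖ₊₁ = ⌊(a₀+mₖ₊₁)/dₖ₊₁⌋:
  k=1: m=20, d=34, a=1
  k=2: m=14, d=7, a=4
  k=3: m=14, d=34, a=1
  k=4: m=20, d=1, a=40
d=1 and a=2a₀=40 at k=4, so the next step gives (m, d) = (20, 34) again — its k=1 value — and the period has length 4.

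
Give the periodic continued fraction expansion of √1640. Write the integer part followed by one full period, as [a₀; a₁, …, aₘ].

[40; 2, 80]

a₀ = ⌊√1640⌋ = 40.
With m₀=0, d₀=1 and mₖ₊₁ = dₖaₖ − mₖ, dₖ₊₁ = (n − mₖ₊₁²)/dₖ, aₖ₊₁ = ⌊(a₀+mₖ₊₁)/dₖ₊₁⌋:
  k=1: m=40, d=40, a=2
  k=2: m=40, d=1, a=80
d=1 and a=2a₀=80 at k=2, so the next step gives (m, d) = (40, 40) again — its k=1 value — and the period has length 2.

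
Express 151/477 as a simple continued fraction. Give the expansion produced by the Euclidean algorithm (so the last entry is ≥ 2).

[0; 3, 6, 3, 2, 3]

151 = 0×477 + 151
477 = 3×151 + 24
151 = 6×24 + 7
24 = 3×7 + 3
7 = 2×3 + 1
3 = 3×1 + 0  (stop)
So 151/477 = [0; 3, 6, 3, 2, 3].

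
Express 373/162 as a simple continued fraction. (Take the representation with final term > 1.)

[2; 3, 3, 3, 1, 3]

373 = 2·162 + 49
162 = 3·49 + 15
49 = 3·15 + 4
15 = 3·4 + 3
4 = 1·3 + 1
3 = 3·1 + 0  (stop)
So 373/162 = [2; 3, 3, 3, 1, 3].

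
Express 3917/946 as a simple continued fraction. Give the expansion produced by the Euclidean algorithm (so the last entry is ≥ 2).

3917 = 4·946 + 133
946 = 7·133 + 15
133 = 8·15 + 13
15 = 1·13 + 2
13 = 6·2 + 1
2 = 2·1 + 0  (stop)
So 3917/946 = [4; 7, 8, 1, 6, 2].

[4; 7, 8, 1, 6, 2]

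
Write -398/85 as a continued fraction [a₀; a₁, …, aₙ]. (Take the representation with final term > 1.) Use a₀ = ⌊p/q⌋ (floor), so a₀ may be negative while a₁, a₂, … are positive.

-398 = -5×85 + 27
85 = 3×27 + 4
27 = 6×4 + 3
4 = 1×3 + 1
3 = 3×1 + 0  (stop)
So -398/85 = [-5; 3, 6, 1, 3].

[-5; 3, 6, 1, 3]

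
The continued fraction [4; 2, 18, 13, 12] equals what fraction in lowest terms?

Fold from the inside: start with 12/1.
  13 + 1/12 = 157/12
  18 + 12/157 = 2838/157
  2 + 157/2838 = 5833/2838
  4 + 2838/5833 = 26170/5833

26170/5833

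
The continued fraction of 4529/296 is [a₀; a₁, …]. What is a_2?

4529 = 15·296 + 89   →  a_0 = 15
296 = 3·89 + 29   →  a_1 = 3
89 = 3·29 + 2   →  a_2 = 3

3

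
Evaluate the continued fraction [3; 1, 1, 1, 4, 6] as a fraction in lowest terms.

Fold from the inside: start with 6/1.
  4 + 1/6 = 25/6
  1 + 6/25 = 31/25
  1 + 25/31 = 56/31
  1 + 31/56 = 87/56
  3 + 56/87 = 317/87

317/87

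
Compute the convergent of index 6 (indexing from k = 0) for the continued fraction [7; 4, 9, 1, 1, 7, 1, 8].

4817/665

Using pₖ = aₖpₖ₋₁ + pₖ₋₂, qₖ = aₖqₖ₋₁ + qₖ₋₂ (with p₋₁=1, p₋₂=0, q₋₁=0, q₋₂=1):
  k=0: a=7, p=7, q=1
  k=1: a=4, p=29, q=4
  k=2: a=9, p=268, q=37
  k=3: a=1, p=297, q=41
  k=4: a=1, p=565, q=78
  k=5: a=7, p=4252, q=587
  k=6: a=1, p=4817, q=665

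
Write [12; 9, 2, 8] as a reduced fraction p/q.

1949/161

Using pₖ = aₖpₖ₋₁ + pₖ₋₂ and qₖ = aₖqₖ₋₁ + qₖ₋₂:
  k=0: a=12, p=12, q=1
  k=1: a=9, p=109, q=9
  k=2: a=2, p=230, q=19
  k=3: a=8, p=1949, q=161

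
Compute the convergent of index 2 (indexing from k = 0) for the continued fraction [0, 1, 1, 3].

Using pₖ = aₖpₖ₋₁ + pₖ₋₂, qₖ = aₖqₖ₋₁ + qₖ₋₂ (with p₋₁=1, p₋₂=0, q₋₁=0, q₋₂=1):
  k=0: a=0, p=0, q=1
  k=1: a=1, p=1, q=1
  k=2: a=1, p=1, q=2

1/2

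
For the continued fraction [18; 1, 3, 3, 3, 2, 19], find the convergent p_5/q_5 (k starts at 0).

1858/99

Using pₖ = aₖpₖ₋₁ + pₖ₋₂, qₖ = aₖqₖ₋₁ + qₖ₋₂ (with p₋₁=1, p₋₂=0, q₋₁=0, q₋₂=1):
  k=0: a=18, p=18, q=1
  k=1: a=1, p=19, q=1
  k=2: a=3, p=75, q=4
  k=3: a=3, p=244, q=13
  k=4: a=3, p=807, q=43
  k=5: a=2, p=1858, q=99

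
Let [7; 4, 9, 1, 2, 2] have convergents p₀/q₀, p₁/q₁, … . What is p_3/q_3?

Using pₖ = aₖpₖ₋₁ + pₖ₋₂, qₖ = aₖqₖ₋₁ + qₖ₋₂ (with p₋₁=1, p₋₂=0, q₋₁=0, q₋₂=1):
  k=0: a=7, p=7, q=1
  k=1: a=4, p=29, q=4
  k=2: a=9, p=268, q=37
  k=3: a=1, p=297, q=41

297/41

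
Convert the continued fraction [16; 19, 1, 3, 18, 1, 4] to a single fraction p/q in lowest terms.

Using pₖ = aₖpₖ₋₁ + pₖ₋₂ and qₖ = aₖqₖ₋₁ + qₖ₋₂:
  k=0: a=16, p=16, q=1
  k=1: a=19, p=305, q=19
  k=2: a=1, p=321, q=20
  k=3: a=3, p=1268, q=79
  k=4: a=18, p=23145, q=1442
  k=5: a=1, p=24413, q=1521
  k=6: a=4, p=120797, q=7526

120797/7526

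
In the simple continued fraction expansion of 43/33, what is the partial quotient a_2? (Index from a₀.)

3

43 = 1·33 + 10   →  a_0 = 1
33 = 3·10 + 3   →  a_1 = 3
10 = 3·3 + 1   →  a_2 = 3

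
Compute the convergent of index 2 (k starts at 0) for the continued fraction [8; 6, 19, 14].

Using pₖ = aₖpₖ₋₁ + pₖ₋₂, qₖ = aₖqₖ₋₁ + qₖ₋₂ (with p₋₁=1, p₋₂=0, q₋₁=0, q₋₂=1):
  k=0: a=8, p=8, q=1
  k=1: a=6, p=49, q=6
  k=2: a=19, p=939, q=115

939/115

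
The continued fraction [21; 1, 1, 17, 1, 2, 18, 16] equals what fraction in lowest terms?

Using pₖ = aₖpₖ₋₁ + pₖ₋₂ and qₖ = aₖqₖ₋₁ + qₖ₋₂:
  k=0: a=21, p=21, q=1
  k=1: a=1, p=22, q=1
  k=2: a=1, p=43, q=2
  k=3: a=17, p=753, q=35
  k=4: a=1, p=796, q=37
  k=5: a=2, p=2345, q=109
  k=6: a=18, p=43006, q=1999
  k=7: a=16, p=690441, q=32093

690441/32093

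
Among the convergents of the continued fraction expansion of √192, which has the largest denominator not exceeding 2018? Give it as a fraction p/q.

√192 = [13; 1, 5, 1, 26, …] (period length 4).
Convergents:
  p_0/q_0 = 13/1
  p_1/q_1 = 14/1
  p_2/q_2 = 83/6
  p_3/q_3 = 97/7
  p_4/q_4 = 2605/188
  p_5/q_5 = 2702/195
  p_6/q_6 = 16115/1163
  p_7/q_7 = 18817/1358
  p_8/q_8 = 505357/36471
q_7 = 1358 ≤ 2018 < 36471 = q_8, so the answer is 18817/1358.

18817/1358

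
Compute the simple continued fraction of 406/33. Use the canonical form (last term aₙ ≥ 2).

[12; 3, 3, 3]

406 = 12·33 + 10
33 = 3·10 + 3
10 = 3·3 + 1
3 = 3·1 + 0  (stop)
So 406/33 = [12; 3, 3, 3].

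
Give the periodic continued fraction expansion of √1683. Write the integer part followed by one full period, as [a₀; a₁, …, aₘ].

[41; 41, 82]

a₀ = ⌊√1683⌋ = 41.
With m₀=0, d₀=1 and mₖ₊₁ = dₖaₖ − mₖ, dₖ₊₁ = (n − mₖ₊₁²)/dₖ, aₖ₊₁ = ⌊(a₀+mₖ₊₁)/dₖ₊₁⌋:
  k=1: m=41, d=2, a=41
  k=2: m=41, d=1, a=82
d=1 and a=2a₀=82 at k=2, so the next step gives (m, d) = (41, 2) again — its k=1 value — and the period has length 2.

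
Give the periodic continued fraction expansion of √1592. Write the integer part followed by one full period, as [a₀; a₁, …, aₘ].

[39; 1, 8, 1, 78]

a₀ = ⌊√1592⌋ = 39.
With m₀=0, d₀=1 and mₖ₊₁ = dₖaₖ − mₖ, dₖ₊₁ = (n − mₖ₊₁²)/dₖ, aₖ₊₁ = ⌊(a₀+mₖ₊₁)/dₖ₊₁⌋:
  k=1: m=39, d=71, a=1
  k=2: m=32, d=8, a=8
  k=3: m=32, d=71, a=1
  k=4: m=39, d=1, a=78
d=1 and a=2a₀=78 at k=4, so the next step gives (m, d) = (39, 71) again — its k=1 value — and the period has length 4.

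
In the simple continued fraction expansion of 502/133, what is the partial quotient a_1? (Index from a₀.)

1

502 = 3·133 + 103   →  a_0 = 3
133 = 1·103 + 30   →  a_1 = 1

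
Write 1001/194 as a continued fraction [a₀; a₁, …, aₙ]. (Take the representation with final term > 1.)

1001 = 5×194 + 31
194 = 6×31 + 8
31 = 3×8 + 7
8 = 1×7 + 1
7 = 7×1 + 0  (stop)
So 1001/194 = [5; 6, 3, 1, 7].

[5; 6, 3, 1, 7]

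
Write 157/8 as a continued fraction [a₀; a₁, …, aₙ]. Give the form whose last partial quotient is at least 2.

157 = 19·8 + 5
8 = 1·5 + 3
5 = 1·3 + 2
3 = 1·2 + 1
2 = 2·1 + 0  (stop)
So 157/8 = [19; 1, 1, 1, 2].

[19; 1, 1, 1, 2]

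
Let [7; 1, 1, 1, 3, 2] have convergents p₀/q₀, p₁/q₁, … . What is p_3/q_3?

23/3

Using pₖ = aₖpₖ₋₁ + pₖ₋₂, qₖ = aₖqₖ₋₁ + qₖ₋₂ (with p₋₁=1, p₋₂=0, q₋₁=0, q₋₂=1):
  k=0: a=7, p=7, q=1
  k=1: a=1, p=8, q=1
  k=2: a=1, p=15, q=2
  k=3: a=1, p=23, q=3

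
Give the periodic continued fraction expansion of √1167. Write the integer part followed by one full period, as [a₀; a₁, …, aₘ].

a₀ = ⌊√1167⌋ = 34.
With m₀=0, d₀=1 and mₖ₊₁ = dₖaₖ − mₖ, dₖ₊₁ = (n − mₖ₊₁²)/dₖ, aₖ₊₁ = ⌊(a₀+mₖ₊₁)/dₖ₊₁⌋:
  k=1: m=34, d=11, a=6
  k=2: m=32, d=13, a=5
  k=3: m=33, d=6, a=11
  k=4: m=33, d=13, a=5
  k=5: m=32, d=11, a=6
  k=6: m=34, d=1, a=68
d=1 and a=2a₀=68 at k=6, so the next step gives (m, d) = (34, 11) again — its k=1 value — and the period has length 6.

[34; 6, 5, 11, 5, 6, 68]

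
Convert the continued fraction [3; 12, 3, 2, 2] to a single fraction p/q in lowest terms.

Using pₖ = aₖpₖ₋₁ + pₖ₋₂ and qₖ = aₖqₖ₋₁ + qₖ₋₂:
  k=0: a=3, p=3, q=1
  k=1: a=12, p=37, q=12
  k=2: a=3, p=114, q=37
  k=3: a=2, p=265, q=86
  k=4: a=2, p=644, q=209

644/209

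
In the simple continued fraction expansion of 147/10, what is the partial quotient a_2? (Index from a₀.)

2

147 = 14·10 + 7   →  a_0 = 14
10 = 1·7 + 3   →  a_1 = 1
7 = 2·3 + 1   →  a_2 = 2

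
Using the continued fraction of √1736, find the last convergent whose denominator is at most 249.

√1736 = [41; 1, 1, 1, 82, …] (period length 4).
Convergents:
  p_0/q_0 = 41/1
  p_1/q_1 = 42/1
  p_2/q_2 = 83/2
  p_3/q_3 = 125/3
  p_4/q_4 = 10333/248
  p_5/q_5 = 10458/251
q_4 = 248 ≤ 249 < 251 = q_5, so the answer is 10333/248.

10333/248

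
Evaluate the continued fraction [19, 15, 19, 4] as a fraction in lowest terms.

Using pₖ = aₖpₖ₋₁ + pₖ₋₂ and qₖ = aₖqₖ₋₁ + qₖ₋₂:
  k=0: a=19, p=19, q=1
  k=1: a=15, p=286, q=15
  k=2: a=19, p=5453, q=286
  k=3: a=4, p=22098, q=1159

22098/1159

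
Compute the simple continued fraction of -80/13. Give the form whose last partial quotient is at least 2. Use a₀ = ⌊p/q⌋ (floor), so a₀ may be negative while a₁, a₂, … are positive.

[-7; 1, 5, 2]

-80 = -7×13 + 11
13 = 1×11 + 2
11 = 5×2 + 1
2 = 2×1 + 0  (stop)
So -80/13 = [-7; 1, 5, 2].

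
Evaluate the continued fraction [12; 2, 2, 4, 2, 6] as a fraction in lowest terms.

3921/316

Using pₖ = aₖpₖ₋₁ + pₖ₋₂ and qₖ = aₖqₖ₋₁ + qₖ₋₂:
  k=0: a=12, p=12, q=1
  k=1: a=2, p=25, q=2
  k=2: a=2, p=62, q=5
  k=3: a=4, p=273, q=22
  k=4: a=2, p=608, q=49
  k=5: a=6, p=3921, q=316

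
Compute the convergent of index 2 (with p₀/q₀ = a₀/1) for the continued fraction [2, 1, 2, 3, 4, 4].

8/3

Using pₖ = aₖpₖ₋₁ + pₖ₋₂, qₖ = aₖqₖ₋₁ + qₖ₋₂ (with p₋₁=1, p₋₂=0, q₋₁=0, q₋₂=1):
  k=0: a=2, p=2, q=1
  k=1: a=1, p=3, q=1
  k=2: a=2, p=8, q=3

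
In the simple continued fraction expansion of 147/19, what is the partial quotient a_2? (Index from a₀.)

2

147 = 7·19 + 14   →  a_0 = 7
19 = 1·14 + 5   →  a_1 = 1
14 = 2·5 + 4   →  a_2 = 2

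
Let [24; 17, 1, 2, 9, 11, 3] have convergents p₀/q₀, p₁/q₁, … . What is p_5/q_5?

132263/5498

Using pₖ = aₖpₖ₋₁ + pₖ₋₂, qₖ = aₖqₖ₋₁ + qₖ₋₂ (with p₋₁=1, p₋₂=0, q₋₁=0, q₋₂=1):
  k=0: a=24, p=24, q=1
  k=1: a=17, p=409, q=17
  k=2: a=1, p=433, q=18
  k=3: a=2, p=1275, q=53
  k=4: a=9, p=11908, q=495
  k=5: a=11, p=132263, q=5498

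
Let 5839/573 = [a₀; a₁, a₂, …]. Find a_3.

5839 = 10·573 + 109   →  a_0 = 10
573 = 5·109 + 28   →  a_1 = 5
109 = 3·28 + 25   →  a_2 = 3
28 = 1·25 + 3   →  a_3 = 1

1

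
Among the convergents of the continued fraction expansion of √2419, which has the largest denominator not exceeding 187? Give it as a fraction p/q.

2951/60

√2419 = [49; 5, 2, 5, 98, …] (period length 4).
Convergents:
  p_0/q_0 = 49/1
  p_1/q_1 = 246/5
  p_2/q_2 = 541/11
  p_3/q_3 = 2951/60
  p_4/q_4 = 289739/5891
q_3 = 60 ≤ 187 < 5891 = q_4, so the answer is 2951/60.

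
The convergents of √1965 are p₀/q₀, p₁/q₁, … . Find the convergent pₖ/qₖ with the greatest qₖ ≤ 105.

√1965 = [44; 3, 21, 1, 4, 1, 21, 3, 88, …] (period length 8).
Convergents:
  p_0/q_0 = 44/1
  p_1/q_1 = 133/3
  p_2/q_2 = 2837/64
  p_3/q_3 = 2970/67
  p_4/q_4 = 14717/332
q_3 = 67 ≤ 105 < 332 = q_4, so the answer is 2970/67.

2970/67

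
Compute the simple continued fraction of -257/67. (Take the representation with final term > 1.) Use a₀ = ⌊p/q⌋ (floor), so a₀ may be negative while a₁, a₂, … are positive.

[-4; 6, 11]

-257 = -4×67 + 11
67 = 6×11 + 1
11 = 11×1 + 0  (stop)
So -257/67 = [-4; 6, 11].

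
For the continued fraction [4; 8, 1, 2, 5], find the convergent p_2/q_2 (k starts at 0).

37/9

Using pₖ = aₖpₖ₋₁ + pₖ₋₂, qₖ = aₖqₖ₋₁ + qₖ₋₂ (with p₋₁=1, p₋₂=0, q₋₁=0, q₋₂=1):
  k=0: a=4, p=4, q=1
  k=1: a=8, p=33, q=8
  k=2: a=1, p=37, q=9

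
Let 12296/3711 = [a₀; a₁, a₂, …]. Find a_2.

5

12296 = 3·3711 + 1163   →  a_0 = 3
3711 = 3·1163 + 222   →  a_1 = 3
1163 = 5·222 + 53   →  a_2 = 5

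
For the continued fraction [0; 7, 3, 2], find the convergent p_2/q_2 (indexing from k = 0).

Using pₖ = aₖpₖ₋₁ + pₖ₋₂, qₖ = aₖqₖ₋₁ + qₖ₋₂ (with p₋₁=1, p₋₂=0, q₋₁=0, q₋₂=1):
  k=0: a=0, p=0, q=1
  k=1: a=7, p=1, q=7
  k=2: a=3, p=3, q=22

3/22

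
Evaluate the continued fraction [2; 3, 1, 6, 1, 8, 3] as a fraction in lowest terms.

Fold from the inside: start with 3/1.
  8 + 1/3 = 25/3
  1 + 3/25 = 28/25
  6 + 25/28 = 193/28
  1 + 28/193 = 221/193
  3 + 193/221 = 856/221
  2 + 221/856 = 1933/856

1933/856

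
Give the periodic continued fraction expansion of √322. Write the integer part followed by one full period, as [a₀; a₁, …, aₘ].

[17; 1, 16, 1, 34]

a₀ = ⌊√322⌋ = 17.
With m₀=0, d₀=1 and mₖ₊₁ = dₖaₖ − mₖ, dₖ₊₁ = (n − mₖ₊₁²)/dₖ, aₖ₊₁ = ⌊(a₀+mₖ₊₁)/dₖ₊₁⌋:
  k=1: m=17, d=33, a=1
  k=2: m=16, d=2, a=16
  k=3: m=16, d=33, a=1
  k=4: m=17, d=1, a=34
d=1 and a=2a₀=34 at k=4, so the next step gives (m, d) = (17, 33) again — its k=1 value — and the period has length 4.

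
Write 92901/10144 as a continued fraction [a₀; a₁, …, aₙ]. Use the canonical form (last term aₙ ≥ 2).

92901 = 9·10144 + 1605
10144 = 6·1605 + 514
1605 = 3·514 + 63
514 = 8·63 + 10
63 = 6·10 + 3
10 = 3·3 + 1
3 = 3·1 + 0  (stop)
So 92901/10144 = [9; 6, 3, 8, 6, 3, 3].

[9; 6, 3, 8, 6, 3, 3]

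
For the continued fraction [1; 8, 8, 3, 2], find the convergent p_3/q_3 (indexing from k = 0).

228/203

Using pₖ = aₖpₖ₋₁ + pₖ₋₂, qₖ = aₖqₖ₋₁ + qₖ₋₂ (with p₋₁=1, p₋₂=0, q₋₁=0, q₋₂=1):
  k=0: a=1, p=1, q=1
  k=1: a=8, p=9, q=8
  k=2: a=8, p=73, q=65
  k=3: a=3, p=228, q=203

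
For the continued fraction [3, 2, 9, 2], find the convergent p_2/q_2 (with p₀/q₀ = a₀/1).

66/19

Using pₖ = aₖpₖ₋₁ + pₖ₋₂, qₖ = aₖqₖ₋₁ + qₖ₋₂ (with p₋₁=1, p₋₂=0, q₋₁=0, q₋₂=1):
  k=0: a=3, p=3, q=1
  k=1: a=2, p=7, q=2
  k=2: a=9, p=66, q=19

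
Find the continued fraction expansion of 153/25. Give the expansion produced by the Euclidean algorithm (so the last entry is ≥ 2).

[6; 8, 3]

153 = 6×25 + 3
25 = 8×3 + 1
3 = 3×1 + 0  (stop)
So 153/25 = [6; 8, 3].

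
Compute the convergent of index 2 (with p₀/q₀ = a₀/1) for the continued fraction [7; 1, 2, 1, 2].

Using pₖ = aₖpₖ₋₁ + pₖ₋₂, qₖ = aₖqₖ₋₁ + qₖ₋₂ (with p₋₁=1, p₋₂=0, q₋₁=0, q₋₂=1):
  k=0: a=7, p=7, q=1
  k=1: a=1, p=8, q=1
  k=2: a=2, p=23, q=3

23/3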